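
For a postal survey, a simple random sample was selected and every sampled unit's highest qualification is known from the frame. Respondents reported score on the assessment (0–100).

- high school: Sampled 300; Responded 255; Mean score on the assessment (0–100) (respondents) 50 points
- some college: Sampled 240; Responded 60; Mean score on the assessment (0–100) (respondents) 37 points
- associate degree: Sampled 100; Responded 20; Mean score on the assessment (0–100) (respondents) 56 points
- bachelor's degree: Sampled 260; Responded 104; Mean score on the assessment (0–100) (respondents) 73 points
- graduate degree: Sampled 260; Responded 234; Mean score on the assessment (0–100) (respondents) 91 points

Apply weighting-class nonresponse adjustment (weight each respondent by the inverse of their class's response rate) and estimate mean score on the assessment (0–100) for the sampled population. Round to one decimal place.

Class response rates: high school 255/300 = 85%, some college 60/240 = 25%, associate degree 20/100 = 20%, bachelor's degree 104/260 = 40%, graduate degree 234/260 = 90%.
Each respondent's weight = sampled/responded in their class; summing within a class gives n_sampled, so:
  high school: 300 × 50 = 15,000
  some college: 240 × 37 = 8880
  associate degree: 100 × 56 = 5600
  bachelor's degree: 260 × 73 = 18,980
  graduate degree: 260 × 91 = 23,660
Adjusted estimate = 72,120 / 1,160 = 62.1724 → 62.2.

62.2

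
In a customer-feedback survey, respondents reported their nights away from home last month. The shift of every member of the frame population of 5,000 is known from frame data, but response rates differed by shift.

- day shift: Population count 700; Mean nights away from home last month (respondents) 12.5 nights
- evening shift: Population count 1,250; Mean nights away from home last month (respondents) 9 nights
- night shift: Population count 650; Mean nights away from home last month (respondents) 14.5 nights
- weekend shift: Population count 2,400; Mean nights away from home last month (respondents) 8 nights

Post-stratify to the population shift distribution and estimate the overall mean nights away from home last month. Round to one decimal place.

9.7

Weight each group's respondent value by its population share:
  day shift: (700/5,000) × 12.5 = 1.75
  evening shift: (1,250/5,000) × 9 = 2.25
  night shift: (650/5,000) × 14.5 = 1.885
  weekend shift: (2,400/5,000) × 8 = 3.84
Post-stratified estimate = 9.725 → 9.7.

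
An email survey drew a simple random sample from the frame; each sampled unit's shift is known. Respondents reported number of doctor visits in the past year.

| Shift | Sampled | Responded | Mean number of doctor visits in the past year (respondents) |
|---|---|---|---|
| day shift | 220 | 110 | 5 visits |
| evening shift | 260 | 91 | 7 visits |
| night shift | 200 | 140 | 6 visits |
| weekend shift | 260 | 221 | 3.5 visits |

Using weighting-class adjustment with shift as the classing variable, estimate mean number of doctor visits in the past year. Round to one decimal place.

5.4

Class response rates: day shift 110/220 = 50%, evening shift 91/260 = 35%, night shift 140/200 = 70%, weekend shift 221/260 = 85%.
Each respondent's weight = sampled/responded in their class; summing within a class gives n_sampled, so:
  day shift: 220 × 5 = 1100
  evening shift: 260 × 7 = 1820
  night shift: 200 × 6 = 1200
  weekend shift: 260 × 3.5 = 910
Adjusted estimate = 5030 / 940 = 5.35106 → 5.4.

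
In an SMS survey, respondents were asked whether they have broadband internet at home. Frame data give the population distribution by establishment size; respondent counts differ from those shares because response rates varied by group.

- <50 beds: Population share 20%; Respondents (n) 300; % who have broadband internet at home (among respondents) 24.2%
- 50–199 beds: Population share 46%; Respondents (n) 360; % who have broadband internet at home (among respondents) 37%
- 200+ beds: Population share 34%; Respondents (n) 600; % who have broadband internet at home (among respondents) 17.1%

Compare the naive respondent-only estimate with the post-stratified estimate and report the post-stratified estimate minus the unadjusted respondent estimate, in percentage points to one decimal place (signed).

Naive respondent-only estimate (weights = respondent counts):
  (300/1260)×24.2 + (360/1260)×37 + (600/1260)×17.1 = 24.4762%
Post-stratifying to population shares instead:
  0.2×24.2 + 0.46×37 + 0.34×17.1 = 27.674%
Difference = 27.674 − 24.4762 = 3.1978 pp.

+3.2 percentage points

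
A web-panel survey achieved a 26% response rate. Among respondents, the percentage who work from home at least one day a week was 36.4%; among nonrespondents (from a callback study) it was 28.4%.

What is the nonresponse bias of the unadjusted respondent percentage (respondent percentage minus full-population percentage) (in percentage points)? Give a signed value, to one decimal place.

Nonresponse fraction = 1 − 0.26 = 0.74.
Bias = (nonresponse fraction) × (respondent percentage − nonrespondent percentage)
     = 0.74 × (36.4 − 28.4) = 0.74 × 8 = 5.92.

+5.9 percentage points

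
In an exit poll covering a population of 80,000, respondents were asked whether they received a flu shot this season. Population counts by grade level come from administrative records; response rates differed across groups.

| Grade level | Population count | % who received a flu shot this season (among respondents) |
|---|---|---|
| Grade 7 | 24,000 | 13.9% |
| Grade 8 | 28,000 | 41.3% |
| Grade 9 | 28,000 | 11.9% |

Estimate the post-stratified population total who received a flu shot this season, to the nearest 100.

18,200

Apply each group's respondent rate to its population count:
  Grade 7: 24,000 × 13.9% = 3336
  Grade 8: 28,000 × 41.3% = 11,564
  Grade 9: 28,000 × 11.9% = 3332
Estimated total = 18,232 → 18,200.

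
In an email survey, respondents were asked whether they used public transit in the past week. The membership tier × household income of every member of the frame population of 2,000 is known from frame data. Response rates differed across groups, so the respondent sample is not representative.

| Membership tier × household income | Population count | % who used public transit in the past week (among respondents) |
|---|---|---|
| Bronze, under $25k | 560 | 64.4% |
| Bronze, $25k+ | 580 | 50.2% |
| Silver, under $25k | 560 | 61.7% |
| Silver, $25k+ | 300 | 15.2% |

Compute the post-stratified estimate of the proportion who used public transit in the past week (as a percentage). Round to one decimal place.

52.1%

Each cell contributes population-share × respondent value:
  Bronze, under $25k: (560/2,000) × 64.4 = 18.032
  Bronze, $25k+: (580/2,000) × 50.2 = 14.558
  Silver, under $25k: (560/2,000) × 61.7 = 17.276
  Silver, $25k+: (300/2,000) × 15.2 = 2.28
Post-stratified estimate = 52.146 → 52.1%.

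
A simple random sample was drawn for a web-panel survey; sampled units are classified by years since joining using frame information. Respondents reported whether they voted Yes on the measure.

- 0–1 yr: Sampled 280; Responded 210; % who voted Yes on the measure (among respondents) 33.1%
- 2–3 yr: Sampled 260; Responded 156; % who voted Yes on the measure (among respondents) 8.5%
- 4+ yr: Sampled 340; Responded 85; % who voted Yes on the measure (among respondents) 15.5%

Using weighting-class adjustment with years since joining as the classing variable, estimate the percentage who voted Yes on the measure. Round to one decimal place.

19.0%

Response rates by class: 0–1 yr 210/280 = 75%, 2–3 yr 156/260 = 60%, 4+ yr 85/340 = 25%.
Each respondent's weight = sampled/responded in their class; summing within a class gives n_sampled, so:
  0–1 yr: 280 × 33.1 = 9268
  2–3 yr: 260 × 8.5 = 2210
  4+ yr: 340 × 15.5 = 5270
Adjusted estimate = 16,748 / 880 = 19.0318 → 19.0%.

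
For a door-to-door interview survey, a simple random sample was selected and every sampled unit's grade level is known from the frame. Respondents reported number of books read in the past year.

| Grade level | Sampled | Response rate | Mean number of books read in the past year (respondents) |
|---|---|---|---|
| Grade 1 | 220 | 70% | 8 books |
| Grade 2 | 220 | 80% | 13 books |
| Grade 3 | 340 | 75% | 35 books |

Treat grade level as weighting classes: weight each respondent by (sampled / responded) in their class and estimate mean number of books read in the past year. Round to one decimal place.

21.2

Each respondent's weight = sampled/responded in their class; summing within a class gives n_sampled, so:
  Grade 1: 220 × 8 = 1760
  Grade 2: 220 × 13 = 2860
  Grade 3: 340 × 35 = 11,900
Adjusted estimate = 16,520 / 780 = 21.1795 → 21.2.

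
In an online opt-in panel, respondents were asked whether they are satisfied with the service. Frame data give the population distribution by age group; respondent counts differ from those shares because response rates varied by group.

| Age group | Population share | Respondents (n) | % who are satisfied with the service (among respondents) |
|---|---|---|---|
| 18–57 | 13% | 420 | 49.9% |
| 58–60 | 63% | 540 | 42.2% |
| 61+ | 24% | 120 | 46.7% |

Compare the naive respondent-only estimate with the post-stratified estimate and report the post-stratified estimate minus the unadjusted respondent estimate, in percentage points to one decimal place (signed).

-1.4 percentage points

Without adjustment, the pooled respondent share is:
  (420/1080)×49.9 + (540/1080)×42.2 + (120/1080)×46.7 = 45.6944%
Post-stratifying to population shares instead:
  0.13×49.9 + 0.63×42.2 + 0.24×46.7 = 44.281%
Difference = 44.281 − 45.6944 = -1.4134 pp.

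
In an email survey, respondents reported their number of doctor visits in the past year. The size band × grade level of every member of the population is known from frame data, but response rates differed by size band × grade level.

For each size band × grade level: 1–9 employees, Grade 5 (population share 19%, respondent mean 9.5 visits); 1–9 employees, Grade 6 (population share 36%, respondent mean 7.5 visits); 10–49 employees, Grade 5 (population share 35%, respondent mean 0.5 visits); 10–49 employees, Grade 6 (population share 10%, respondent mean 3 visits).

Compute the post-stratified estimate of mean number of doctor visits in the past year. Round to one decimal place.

Weight each group's respondent value by its population share:
  1–9 employees, Grade 5: 0.19 × 9.5 = 1.805
  1–9 employees, Grade 6: 0.36 × 7.5 = 2.7
  10–49 employees, Grade 5: 0.35 × 0.5 = 0.175
  10–49 employees, Grade 6: 0.1 × 3 = 0.3
Post-stratified estimate = 4.98 → 5.0.

5.0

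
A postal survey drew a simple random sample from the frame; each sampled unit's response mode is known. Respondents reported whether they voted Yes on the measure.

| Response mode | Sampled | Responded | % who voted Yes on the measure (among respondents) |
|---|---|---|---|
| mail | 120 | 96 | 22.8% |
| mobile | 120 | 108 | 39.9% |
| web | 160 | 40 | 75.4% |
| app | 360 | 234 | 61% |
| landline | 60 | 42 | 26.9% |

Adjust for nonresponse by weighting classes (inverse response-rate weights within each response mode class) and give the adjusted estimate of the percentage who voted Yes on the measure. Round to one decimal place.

Response rates by class: mail 96/120 = 80%, mobile 108/120 = 90%, web 40/160 = 25%, app 234/360 = 65%, landline 42/60 = 70%.
Inverse-response-rate weighting restores each class to its sampled count, so class totals weight by n_sampled:
  mail: 120 × 22.8 = 2736
  mobile: 120 × 39.9 = 4788
  web: 160 × 75.4 = 12,064
  app: 360 × 61 = 21,960
  landline: 60 × 26.9 = 1614
Adjusted estimate = 43,162 / 820 = 52.6366 → 52.6%.

52.6%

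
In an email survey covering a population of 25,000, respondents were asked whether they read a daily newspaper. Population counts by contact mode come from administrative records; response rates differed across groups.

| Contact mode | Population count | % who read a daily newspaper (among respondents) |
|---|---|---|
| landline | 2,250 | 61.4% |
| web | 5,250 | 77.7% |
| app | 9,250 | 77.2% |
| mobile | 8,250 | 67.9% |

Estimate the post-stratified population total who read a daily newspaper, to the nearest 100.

18,200

Each cell contributes its population count × the respondent rate:
  landline: 2,250 × 61.4% = 1381.5
  web: 5,250 × 77.7% = 4079.25
  app: 9,250 × 77.2% = 7141
  mobile: 8,250 × 67.9% = 5601.75
Estimated total = 18203.5 → 18,200.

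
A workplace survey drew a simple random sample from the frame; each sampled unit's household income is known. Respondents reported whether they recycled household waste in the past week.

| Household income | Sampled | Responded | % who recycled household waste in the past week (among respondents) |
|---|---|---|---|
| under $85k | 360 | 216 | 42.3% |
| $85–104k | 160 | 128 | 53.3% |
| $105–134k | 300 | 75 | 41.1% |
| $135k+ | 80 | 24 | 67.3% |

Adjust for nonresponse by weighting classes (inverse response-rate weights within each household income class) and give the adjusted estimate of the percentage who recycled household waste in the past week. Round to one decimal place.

46.1%

Class response rates: under $85k 216/360 = 60%, $85–104k 128/160 = 80%, $105–134k 75/300 = 25%, $135k+ 24/80 = 30%.
With weight = n_sampled/n_responded per class, the weighted class total is n_sampled:
  under $85k: 360 × 42.3 = 15228
  $85–104k: 160 × 53.3 = 8528
  $105–134k: 300 × 41.1 = 12,330
  $135k+: 80 × 67.3 = 5384
Adjusted estimate = 41,470 / 900 = 46.0778 → 46.1%.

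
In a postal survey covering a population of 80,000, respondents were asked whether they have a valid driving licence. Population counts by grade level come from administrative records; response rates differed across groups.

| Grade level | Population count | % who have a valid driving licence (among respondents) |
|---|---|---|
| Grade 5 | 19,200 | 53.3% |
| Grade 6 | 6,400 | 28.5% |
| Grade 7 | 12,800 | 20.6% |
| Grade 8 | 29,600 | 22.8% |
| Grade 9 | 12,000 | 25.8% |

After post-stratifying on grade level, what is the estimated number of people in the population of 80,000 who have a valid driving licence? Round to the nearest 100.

24,500

Apply each group's respondent rate to its population count:
  Grade 5: 19,200 × 53.3% = 10233.6
  Grade 6: 6,400 × 28.5% = 1824
  Grade 7: 12,800 × 20.6% = 2636.8
  Grade 8: 29,600 × 22.8% = 6748.8
  Grade 9: 12,000 × 25.8% = 3096
Estimated total = 24539.2 → 24,500.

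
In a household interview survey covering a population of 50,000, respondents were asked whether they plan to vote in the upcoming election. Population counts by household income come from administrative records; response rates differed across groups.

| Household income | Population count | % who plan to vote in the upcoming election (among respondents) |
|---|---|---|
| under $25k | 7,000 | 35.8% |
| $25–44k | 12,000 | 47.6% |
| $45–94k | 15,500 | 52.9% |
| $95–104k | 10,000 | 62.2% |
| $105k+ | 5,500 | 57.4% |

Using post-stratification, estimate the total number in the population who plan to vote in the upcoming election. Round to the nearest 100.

25,800

Apply each group's respondent rate to its population count:
  under $25k: 7,000 × 35.8% = 2506
  $25–44k: 12,000 × 47.6% = 5712
  $45–94k: 15,500 × 52.9% = 8199.5
  $95–104k: 10,000 × 62.2% = 6220
  $105k+: 5,500 × 57.4% = 3157
Estimated total = 25794.5 → 25,800.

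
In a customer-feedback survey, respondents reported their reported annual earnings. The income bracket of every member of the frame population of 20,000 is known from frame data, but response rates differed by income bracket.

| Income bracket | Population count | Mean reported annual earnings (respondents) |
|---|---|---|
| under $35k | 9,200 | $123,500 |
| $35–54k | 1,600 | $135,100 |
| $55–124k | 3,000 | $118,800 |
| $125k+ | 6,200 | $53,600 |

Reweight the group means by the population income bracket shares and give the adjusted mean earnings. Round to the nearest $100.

$102,100

Reweight to the known income bracket distribution:
  under $35k: (9,200/20,000) × 123,500 = 56,810
  $35–54k: (1,600/20,000) × 135,100 = 10,808
  $55–124k: (3,000/20,000) × 118,800 = 17,820
  $125k+: (6,200/20,000) × 53,600 = 16,616
Post-stratified estimate = 102,054 → $102,100.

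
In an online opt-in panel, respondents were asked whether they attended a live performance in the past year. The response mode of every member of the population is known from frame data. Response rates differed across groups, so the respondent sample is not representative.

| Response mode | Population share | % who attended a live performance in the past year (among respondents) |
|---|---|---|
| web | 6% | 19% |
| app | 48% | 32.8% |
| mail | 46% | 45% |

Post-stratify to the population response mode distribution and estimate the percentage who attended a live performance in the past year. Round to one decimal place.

Weight each group's respondent value by its population share:
  web: 0.06 × 19 = 1.14
  app: 0.48 × 32.8 = 15.744
  mail: 0.46 × 45 = 20.7
Post-stratified estimate = 37.584 → 37.6%.

37.6%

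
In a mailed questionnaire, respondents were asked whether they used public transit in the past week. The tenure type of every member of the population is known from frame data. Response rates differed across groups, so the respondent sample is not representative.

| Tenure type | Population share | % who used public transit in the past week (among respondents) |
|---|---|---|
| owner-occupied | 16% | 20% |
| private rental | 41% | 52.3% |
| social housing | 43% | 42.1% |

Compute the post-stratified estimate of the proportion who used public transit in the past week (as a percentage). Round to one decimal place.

Reweight to the known tenure type distribution:
  owner-occupied: 0.16 × 20 = 3.2
  private rental: 0.41 × 52.3 = 21.443
  social housing: 0.43 × 42.1 = 18.103
Post-stratified estimate = 42.746 → 42.7%.

42.7%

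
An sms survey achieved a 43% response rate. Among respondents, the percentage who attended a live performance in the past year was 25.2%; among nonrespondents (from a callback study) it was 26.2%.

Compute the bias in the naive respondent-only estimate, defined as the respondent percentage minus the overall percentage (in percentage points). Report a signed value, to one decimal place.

Nonresponse fraction = 1 − 0.43 = 0.57.
Bias = (nonresponse fraction) × (respondent percentage − nonrespondent percentage)
     = 0.57 × (25.2 − 26.2) = 0.57 × -1 = -0.57.

-0.6 percentage points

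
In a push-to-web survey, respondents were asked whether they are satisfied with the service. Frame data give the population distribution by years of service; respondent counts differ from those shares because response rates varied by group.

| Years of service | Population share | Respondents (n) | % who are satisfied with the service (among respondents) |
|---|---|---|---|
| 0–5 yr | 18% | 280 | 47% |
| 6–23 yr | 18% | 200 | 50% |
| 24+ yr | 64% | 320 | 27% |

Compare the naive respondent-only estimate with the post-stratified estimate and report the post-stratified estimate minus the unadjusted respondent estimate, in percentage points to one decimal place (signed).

-5.0 percentage points

Unadjusted (pooled respondent) estimate weights by respondent counts:
  (280/800)×47 + (200/800)×50 + (320/800)×27 = 39.75%
Post-stratified estimate weights by population shares:
  0.18×47 + 0.18×50 + 0.64×27 = 34.74%
Difference = 34.74 − 39.75 = -5.01 pp.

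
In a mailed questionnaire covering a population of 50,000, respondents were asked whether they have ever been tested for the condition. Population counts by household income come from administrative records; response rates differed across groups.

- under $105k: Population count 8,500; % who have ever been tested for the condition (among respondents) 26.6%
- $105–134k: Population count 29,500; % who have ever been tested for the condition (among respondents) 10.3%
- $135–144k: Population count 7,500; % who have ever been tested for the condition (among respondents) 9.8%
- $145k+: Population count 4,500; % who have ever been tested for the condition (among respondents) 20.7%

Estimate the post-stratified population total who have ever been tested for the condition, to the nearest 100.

Apply each group's respondent rate to its population count:
  under $105k: 8,500 × 26.6% = 2261
  $105–134k: 29,500 × 10.3% = 3038.5
  $135–144k: 7,500 × 9.8% = 735
  $145k+: 4,500 × 20.7% = 931.5
Estimated total = 6966 → 7,000.

7,000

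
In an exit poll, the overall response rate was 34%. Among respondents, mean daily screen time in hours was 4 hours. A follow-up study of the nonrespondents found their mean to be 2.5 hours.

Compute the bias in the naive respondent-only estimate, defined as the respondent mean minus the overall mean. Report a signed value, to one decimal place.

+1.0

Nonresponse fraction = 1 − 0.34 = 0.66.
Bias = (nonresponse fraction) × (respondent mean − nonrespondent mean)
     = 0.66 × (4 − 2.5) = 0.66 × 1.5 = 0.99.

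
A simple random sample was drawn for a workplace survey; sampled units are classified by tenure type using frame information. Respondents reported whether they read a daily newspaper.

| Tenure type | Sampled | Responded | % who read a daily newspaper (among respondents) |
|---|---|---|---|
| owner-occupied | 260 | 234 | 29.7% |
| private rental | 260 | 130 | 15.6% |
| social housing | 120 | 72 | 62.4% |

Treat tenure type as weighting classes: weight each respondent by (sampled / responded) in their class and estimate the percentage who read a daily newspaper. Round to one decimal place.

30.1%

Response rates by class: owner-occupied 234/260 = 90%, private rental 130/260 = 50%, social housing 72/120 = 60%.
With weight = n_sampled/n_responded per class, the weighted class total is n_sampled:
  owner-occupied: 260 × 29.7 = 7722
  private rental: 260 × 15.6 = 4056
  social housing: 120 × 62.4 = 7488
Adjusted estimate = 19,266 / 640 = 30.1031 → 30.1%.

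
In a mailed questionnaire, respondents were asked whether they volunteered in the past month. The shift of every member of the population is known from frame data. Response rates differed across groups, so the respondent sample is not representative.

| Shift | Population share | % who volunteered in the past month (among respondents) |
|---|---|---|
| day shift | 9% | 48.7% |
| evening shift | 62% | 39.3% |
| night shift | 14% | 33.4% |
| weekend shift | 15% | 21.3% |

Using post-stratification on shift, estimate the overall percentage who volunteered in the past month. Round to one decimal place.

36.6%

Weight each group's respondent value by its population share:
  day shift: 0.09 × 48.7 = 4.383
  evening shift: 0.62 × 39.3 = 24.366
  night shift: 0.14 × 33.4 = 4.676
  weekend shift: 0.15 × 21.3 = 3.195
Post-stratified estimate = 36.62 → 36.6%.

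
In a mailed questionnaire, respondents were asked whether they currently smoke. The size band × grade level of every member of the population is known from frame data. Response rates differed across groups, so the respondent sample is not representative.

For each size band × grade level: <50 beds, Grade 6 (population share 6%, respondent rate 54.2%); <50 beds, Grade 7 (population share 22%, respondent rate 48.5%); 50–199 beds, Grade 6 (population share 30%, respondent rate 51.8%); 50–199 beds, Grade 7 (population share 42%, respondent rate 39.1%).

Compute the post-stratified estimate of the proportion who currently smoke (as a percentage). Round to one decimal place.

45.9%

Post-stratification weights by population share, not respondent share:
  <50 beds, Grade 6: 0.06 × 54.2 = 3.252
  <50 beds, Grade 7: 0.22 × 48.5 = 10.67
  50–199 beds, Grade 6: 0.3 × 51.8 = 15.54
  50–199 beds, Grade 7: 0.42 × 39.1 = 16.422
Post-stratified estimate = 45.884 → 45.9%.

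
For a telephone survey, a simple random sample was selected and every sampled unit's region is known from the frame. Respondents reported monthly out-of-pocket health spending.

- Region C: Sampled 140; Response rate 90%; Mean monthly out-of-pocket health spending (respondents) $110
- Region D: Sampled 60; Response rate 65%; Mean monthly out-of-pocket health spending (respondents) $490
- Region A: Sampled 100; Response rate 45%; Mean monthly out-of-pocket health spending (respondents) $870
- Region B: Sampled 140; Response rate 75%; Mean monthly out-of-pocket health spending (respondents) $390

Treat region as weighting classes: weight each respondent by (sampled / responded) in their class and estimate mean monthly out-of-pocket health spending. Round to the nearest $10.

Each respondent's weight = sampled/responded in their class; summing within a class gives n_sampled, so:
  Region C: 140 × 110 = 15,400
  Region D: 60 × 490 = 29,400
  Region A: 100 × 870 = 87,000
  Region B: 140 × 390 = 54,600
Adjusted estimate = 186,400 / 440 = 423.636 → $420.

$420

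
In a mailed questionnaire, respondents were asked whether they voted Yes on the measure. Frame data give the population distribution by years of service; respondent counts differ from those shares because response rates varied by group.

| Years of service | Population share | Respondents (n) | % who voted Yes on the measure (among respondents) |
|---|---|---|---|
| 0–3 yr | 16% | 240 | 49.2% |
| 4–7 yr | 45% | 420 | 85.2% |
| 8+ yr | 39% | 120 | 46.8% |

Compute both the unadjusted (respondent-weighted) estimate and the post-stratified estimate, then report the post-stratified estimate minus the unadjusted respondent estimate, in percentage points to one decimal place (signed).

-3.8 percentage points

Unadjusted (pooled respondent) estimate weights by respondent counts:
  (240/780)×49.2 + (420/780)×85.2 + (120/780)×46.8 = 68.2154%
Post-stratifying to population shares instead:
  0.16×49.2 + 0.45×85.2 + 0.39×46.8 = 64.464%
Difference = 64.464 − 68.2154 = -3.7514 pp.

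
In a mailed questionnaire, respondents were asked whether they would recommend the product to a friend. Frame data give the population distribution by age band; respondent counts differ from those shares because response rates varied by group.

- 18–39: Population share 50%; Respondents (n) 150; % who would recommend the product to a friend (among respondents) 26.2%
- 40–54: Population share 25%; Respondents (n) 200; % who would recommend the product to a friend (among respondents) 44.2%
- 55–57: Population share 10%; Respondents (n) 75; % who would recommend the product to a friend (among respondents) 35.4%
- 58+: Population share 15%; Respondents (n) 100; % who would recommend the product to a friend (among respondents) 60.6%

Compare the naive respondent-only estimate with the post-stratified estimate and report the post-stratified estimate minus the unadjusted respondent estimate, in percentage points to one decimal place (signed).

-4.1 percentage points

Without adjustment, the pooled respondent share is:
  (150/525)×26.2 + (200/525)×44.2 + (75/525)×35.4 + (100/525)×60.6 = 40.9238%
Post-stratifying to population shares instead:
  0.5×26.2 + 0.25×44.2 + 0.1×35.4 + 0.15×60.6 = 36.78%
Difference = 36.78 − 40.9238 = -4.1438 pp.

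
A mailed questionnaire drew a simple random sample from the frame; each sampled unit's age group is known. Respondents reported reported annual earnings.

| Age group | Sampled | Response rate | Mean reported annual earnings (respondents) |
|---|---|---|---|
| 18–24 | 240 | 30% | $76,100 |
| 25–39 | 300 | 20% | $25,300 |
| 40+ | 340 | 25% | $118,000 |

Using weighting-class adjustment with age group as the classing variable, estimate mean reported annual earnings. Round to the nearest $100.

$75,000

With weight = n_sampled/n_responded per class, the weighted class total is n_sampled:
  18–24: 240 × 76,100 = 18,264,000
  25–39: 300 × 25,300 = 7,590,000
  40+: 340 × 118,000 = 40,120,000
Adjusted estimate = 65,974,000 / 880 = 74970.5 → $75,000.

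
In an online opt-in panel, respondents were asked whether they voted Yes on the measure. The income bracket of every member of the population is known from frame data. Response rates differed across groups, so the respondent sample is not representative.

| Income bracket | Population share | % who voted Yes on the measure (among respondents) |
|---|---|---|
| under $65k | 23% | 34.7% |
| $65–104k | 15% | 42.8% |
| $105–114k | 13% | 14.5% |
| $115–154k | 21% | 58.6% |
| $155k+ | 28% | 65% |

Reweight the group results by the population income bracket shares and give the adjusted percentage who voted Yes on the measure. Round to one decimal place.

Post-stratification weights by population share, not respondent share:
  under $65k: 0.23 × 34.7 = 7.981
  $65–104k: 0.15 × 42.8 = 6.42
  $105–114k: 0.13 × 14.5 = 1.885
  $115–154k: 0.21 × 58.6 = 12.306
  $155k+: 0.28 × 65 = 18.2
Post-stratified estimate = 46.792 → 46.8%.

46.8%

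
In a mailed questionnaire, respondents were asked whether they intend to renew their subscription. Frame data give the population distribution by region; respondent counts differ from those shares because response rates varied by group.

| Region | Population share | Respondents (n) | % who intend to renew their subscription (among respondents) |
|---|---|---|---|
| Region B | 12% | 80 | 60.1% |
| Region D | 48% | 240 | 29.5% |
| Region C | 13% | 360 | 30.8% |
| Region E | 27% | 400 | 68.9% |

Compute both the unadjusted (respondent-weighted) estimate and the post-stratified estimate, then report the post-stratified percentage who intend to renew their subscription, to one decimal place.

Naive respondent-only estimate (weights = respondent counts):
  (80/1080)×60.1 + (240/1080)×29.5 + (360/1080)×30.8 + (400/1080)×68.9 = 46.7926%
Post-stratifying to population shares instead:
  0.12×60.1 + 0.48×29.5 + 0.13×30.8 + 0.27×68.9 = 43.979%

44.0%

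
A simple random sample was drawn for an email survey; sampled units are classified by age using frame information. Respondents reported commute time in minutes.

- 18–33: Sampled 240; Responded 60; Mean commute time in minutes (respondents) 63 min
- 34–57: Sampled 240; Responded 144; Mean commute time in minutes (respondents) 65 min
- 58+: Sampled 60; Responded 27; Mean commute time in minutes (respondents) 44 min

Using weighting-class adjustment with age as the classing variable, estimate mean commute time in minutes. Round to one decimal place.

Response rates by class: 18–33 60/240 = 25%, 34–57 144/240 = 60%, 58+ 27/60 = 45%.
With weight = n_sampled/n_responded per class, the weighted class total is n_sampled:
  18–33: 240 × 63 = 15,120
  34–57: 240 × 65 = 15,600
  58+: 60 × 44 = 2640
Adjusted estimate = 33,360 / 540 = 61.7778 → 61.8.

61.8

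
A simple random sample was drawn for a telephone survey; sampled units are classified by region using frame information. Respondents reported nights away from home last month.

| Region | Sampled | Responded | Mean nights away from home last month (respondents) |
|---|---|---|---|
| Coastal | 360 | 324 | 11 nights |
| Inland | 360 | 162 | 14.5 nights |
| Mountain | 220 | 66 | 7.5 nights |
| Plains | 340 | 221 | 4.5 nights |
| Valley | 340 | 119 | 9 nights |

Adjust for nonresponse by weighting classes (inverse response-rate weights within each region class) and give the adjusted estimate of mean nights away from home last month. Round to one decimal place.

Response rates by class: Coastal 324/360 = 90%, Inland 162/360 = 45%, Mountain 66/220 = 30%, Plains 221/340 = 65%, Valley 119/340 = 35%.
Weighting each respondent by the inverse class response rate inflates each class back to its sampled size, so the class weight is n_sampled:
  Coastal: 360 × 11 = 3960
  Inland: 360 × 14.5 = 5220
  Mountain: 220 × 7.5 = 1650
  Plains: 340 × 4.5 = 1530
  Valley: 340 × 9 = 3060
Adjusted estimate = 15,420 / 1,620 = 9.51852 → 9.5.

9.5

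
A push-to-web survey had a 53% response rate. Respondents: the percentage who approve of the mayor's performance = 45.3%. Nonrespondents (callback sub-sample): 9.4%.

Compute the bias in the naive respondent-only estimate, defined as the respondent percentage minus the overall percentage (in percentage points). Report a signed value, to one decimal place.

+16.9 percentage points

Nonresponse fraction = 1 − 0.53 = 0.47.
Bias = (nonresponse fraction) × (respondent percentage − nonrespondent percentage)
     = 0.47 × (45.3 − 9.4) = 0.47 × 35.9 = 16.873.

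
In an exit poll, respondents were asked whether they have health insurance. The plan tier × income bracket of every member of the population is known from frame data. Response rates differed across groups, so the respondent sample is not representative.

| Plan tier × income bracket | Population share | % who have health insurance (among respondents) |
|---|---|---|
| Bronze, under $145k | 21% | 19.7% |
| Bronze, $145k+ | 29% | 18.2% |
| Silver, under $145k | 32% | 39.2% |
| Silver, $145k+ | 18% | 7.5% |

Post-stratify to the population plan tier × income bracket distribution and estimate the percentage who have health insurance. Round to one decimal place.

Reweight to the known plan tier × income bracket distribution:
  Bronze, under $145k: 0.21 × 19.7 = 4.137
  Bronze, $145k+: 0.29 × 18.2 = 5.278
  Silver, under $145k: 0.32 × 39.2 = 12.544
  Silver, $145k+: 0.18 × 7.5 = 1.35
Post-stratified estimate = 23.309 → 23.3%.

23.3%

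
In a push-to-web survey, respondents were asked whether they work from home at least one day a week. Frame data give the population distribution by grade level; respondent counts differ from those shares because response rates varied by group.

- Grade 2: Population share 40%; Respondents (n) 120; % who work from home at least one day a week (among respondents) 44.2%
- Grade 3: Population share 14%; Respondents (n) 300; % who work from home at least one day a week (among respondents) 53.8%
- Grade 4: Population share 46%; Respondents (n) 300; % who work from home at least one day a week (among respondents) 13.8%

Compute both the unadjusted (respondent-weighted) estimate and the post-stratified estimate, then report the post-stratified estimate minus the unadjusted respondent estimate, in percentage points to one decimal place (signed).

-4.0 percentage points

Without adjustment, the pooled respondent share is:
  (120/720)×44.2 + (300/720)×53.8 + (300/720)×13.8 = 35.5333%
Post-stratified estimate weights by population shares:
  0.4×44.2 + 0.14×53.8 + 0.46×13.8 = 31.56%
Difference = 31.56 − 35.5333 = -3.9733 pp.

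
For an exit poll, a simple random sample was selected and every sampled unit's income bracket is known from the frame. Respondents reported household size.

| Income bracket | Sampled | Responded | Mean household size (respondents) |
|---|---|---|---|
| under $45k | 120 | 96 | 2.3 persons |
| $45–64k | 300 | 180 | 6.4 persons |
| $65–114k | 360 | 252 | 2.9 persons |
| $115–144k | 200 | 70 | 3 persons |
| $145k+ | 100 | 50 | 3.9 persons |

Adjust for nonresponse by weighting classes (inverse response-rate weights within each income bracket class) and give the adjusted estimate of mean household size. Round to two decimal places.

3.92

Class response rates: under $45k 96/120 = 80%, $45–64k 180/300 = 60%, $65–114k 252/360 = 70%, $115–144k 70/200 = 35%, $145k+ 50/100 = 50%.
Weighting each respondent by the inverse class response rate inflates each class back to its sampled size, so the class weight is n_sampled:
  under $45k: 120 × 2.3 = 276
  $45–64k: 300 × 6.4 = 1920
  $65–114k: 360 × 2.9 = 1044
  $115–144k: 200 × 3 = 600
  $145k+: 100 × 3.9 = 390
Adjusted estimate = 4230 / 1,080 = 3.91667 → 3.92.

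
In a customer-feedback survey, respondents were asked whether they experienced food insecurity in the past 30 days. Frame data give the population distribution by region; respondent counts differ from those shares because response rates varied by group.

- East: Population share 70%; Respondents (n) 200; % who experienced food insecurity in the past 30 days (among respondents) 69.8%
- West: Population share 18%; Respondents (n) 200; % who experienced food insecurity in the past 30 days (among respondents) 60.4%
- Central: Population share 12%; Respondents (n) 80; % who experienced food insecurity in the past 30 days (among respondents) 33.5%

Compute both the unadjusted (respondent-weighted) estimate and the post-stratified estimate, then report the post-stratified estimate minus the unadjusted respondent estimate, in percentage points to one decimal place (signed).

+3.9 percentage points

Naive respondent-only estimate (weights = respondent counts):
  (200/480)×69.8 + (200/480)×60.4 + (80/480)×33.5 = 59.8333%
Post-stratified estimate weights by population shares:
  0.7×69.8 + 0.18×60.4 + 0.12×33.5 = 63.752%
Difference = 63.752 − 59.8333 = 3.9187 pp.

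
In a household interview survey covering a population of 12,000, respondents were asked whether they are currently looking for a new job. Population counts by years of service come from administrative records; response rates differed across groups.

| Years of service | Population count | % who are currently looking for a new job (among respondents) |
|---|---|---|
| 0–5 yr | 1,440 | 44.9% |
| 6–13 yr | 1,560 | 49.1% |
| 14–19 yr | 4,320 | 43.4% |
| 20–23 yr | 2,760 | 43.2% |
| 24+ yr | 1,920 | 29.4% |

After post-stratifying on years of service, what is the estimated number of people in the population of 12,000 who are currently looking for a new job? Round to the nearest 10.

5,040

Each cell contributes its population count × the respondent rate:
  0–5 yr: 1,440 × 44.9% = 646.56
  6–13 yr: 1,560 × 49.1% = 765.96
  14–19 yr: 4,320 × 43.4% = 1874.88
  20–23 yr: 2,760 × 43.2% = 1192.32
  24+ yr: 1,920 × 29.4% = 564.48
Estimated total = 5044.2 → 5,040.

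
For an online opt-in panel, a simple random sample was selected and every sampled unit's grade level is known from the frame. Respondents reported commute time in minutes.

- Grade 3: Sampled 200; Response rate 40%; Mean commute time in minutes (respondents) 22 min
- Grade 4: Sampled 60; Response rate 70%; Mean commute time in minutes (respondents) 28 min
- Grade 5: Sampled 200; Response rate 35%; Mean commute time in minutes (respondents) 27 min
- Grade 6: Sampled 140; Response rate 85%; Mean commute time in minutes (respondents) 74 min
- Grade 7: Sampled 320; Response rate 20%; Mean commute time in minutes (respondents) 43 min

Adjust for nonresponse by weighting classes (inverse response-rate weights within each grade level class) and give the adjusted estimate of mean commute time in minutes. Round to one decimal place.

Inverse-response-rate weighting restores each class to its sampled count, so class totals weight by n_sampled:
  Grade 3: 200 × 22 = 4400
  Grade 4: 60 × 28 = 1680
  Grade 5: 200 × 27 = 5400
  Grade 6: 140 × 74 = 10,360
  Grade 7: 320 × 43 = 13,760
Adjusted estimate = 35,600 / 920 = 38.6957 → 38.7.

38.7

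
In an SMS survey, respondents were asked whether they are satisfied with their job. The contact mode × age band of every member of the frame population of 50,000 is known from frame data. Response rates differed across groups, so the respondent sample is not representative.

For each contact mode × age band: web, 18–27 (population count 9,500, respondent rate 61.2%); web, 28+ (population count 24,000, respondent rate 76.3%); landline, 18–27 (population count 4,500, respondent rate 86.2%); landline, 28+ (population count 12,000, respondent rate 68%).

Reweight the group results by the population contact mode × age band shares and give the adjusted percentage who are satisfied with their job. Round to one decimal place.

72.3%

Each cell contributes population-share × respondent value:
  web, 18–27: (9,500/50,000) × 61.2 = 11.628
  web, 28+: (24,000/50,000) × 76.3 = 36.624
  landline, 18–27: (4,500/50,000) × 86.2 = 7.758
  landline, 28+: (12,000/50,000) × 68 = 16.32
Post-stratified estimate = 72.33 → 72.3%.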